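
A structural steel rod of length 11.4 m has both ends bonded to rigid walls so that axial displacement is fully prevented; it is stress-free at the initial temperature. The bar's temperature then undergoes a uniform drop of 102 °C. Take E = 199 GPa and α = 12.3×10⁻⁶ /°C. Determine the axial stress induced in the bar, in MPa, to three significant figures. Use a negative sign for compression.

Free thermal expansion αLΔT = 12.3e-6 · 11400 · -102 = -14.3 mm.
The walls impose strain ε = −(-14.3)/11400 = 1.2546e-03; σ = Eε = 199000 · 1.2546e-03 = 249.7 MPa.

250 MPa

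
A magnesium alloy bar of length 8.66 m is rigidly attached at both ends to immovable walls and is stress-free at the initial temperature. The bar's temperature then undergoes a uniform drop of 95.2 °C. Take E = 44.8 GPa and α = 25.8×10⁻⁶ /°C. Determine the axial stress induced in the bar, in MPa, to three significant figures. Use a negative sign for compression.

110 MPa

Free thermal expansion αLΔT = 25.8e-6 · 8660 · -95.2 = -21.27 mm.
The walls impose strain ε = −(-21.27)/8660 = 2.4562e-03; σ = Eε = 44800 · 2.4562e-03 = 110 MPa.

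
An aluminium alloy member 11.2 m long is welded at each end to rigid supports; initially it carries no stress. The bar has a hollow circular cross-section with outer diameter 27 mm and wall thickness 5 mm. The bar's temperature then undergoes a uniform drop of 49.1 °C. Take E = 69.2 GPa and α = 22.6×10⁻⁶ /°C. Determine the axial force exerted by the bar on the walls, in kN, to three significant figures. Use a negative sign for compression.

26.5 kN

Free thermal expansion αLΔT = 22.6e-6 · 11200 · -49.1 = -12.43 mm.
The walls impose strain ε = −(-12.43)/11200 = 1.1097e-03; σ = Eε = 69200 · 1.1097e-03 = 76.79 MPa.
Wall reaction R = σ·A = 76.79·345.6 = 26540 N = 26.54 kN.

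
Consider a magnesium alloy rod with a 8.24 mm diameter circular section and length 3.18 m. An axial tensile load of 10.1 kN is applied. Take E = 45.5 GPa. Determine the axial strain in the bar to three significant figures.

0.00416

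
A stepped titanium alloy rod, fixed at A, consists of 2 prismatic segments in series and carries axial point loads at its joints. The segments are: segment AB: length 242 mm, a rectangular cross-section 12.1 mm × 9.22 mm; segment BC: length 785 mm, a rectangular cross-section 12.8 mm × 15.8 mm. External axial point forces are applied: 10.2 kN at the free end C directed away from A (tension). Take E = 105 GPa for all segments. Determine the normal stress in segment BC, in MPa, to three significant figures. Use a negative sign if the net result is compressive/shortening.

50.4 MPa

Internal axial forces (sectioning from the free end, tension +): N_BC = 10.2 kN, N_AB = 10.2 kN.
A_BC = 202.2 mm².
σ_BC = N_BC/A_BC = 10200/202.2 = 50.44 MPa.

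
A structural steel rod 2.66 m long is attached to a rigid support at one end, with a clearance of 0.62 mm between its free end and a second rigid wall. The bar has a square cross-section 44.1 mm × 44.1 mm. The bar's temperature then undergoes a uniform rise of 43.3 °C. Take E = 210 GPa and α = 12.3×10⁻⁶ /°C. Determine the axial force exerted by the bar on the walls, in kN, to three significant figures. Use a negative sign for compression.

Free thermal expansion αLΔT = 12.3e-6 · 2660 · 43.3 = 1.417 mm.
The walls engage after the gap closes; constrained expansion = 1.417 − 0.62 = 0.7967 mm.
The walls impose strain ε = −(0.7967)/2660 = -2.9951e-04; σ = Eε = 210000 · -2.9951e-04 = -62.9 MPa.
Wall reaction R = σ·A = -62.9·1945 = -122300 N = -122.3 kN.

-122 kN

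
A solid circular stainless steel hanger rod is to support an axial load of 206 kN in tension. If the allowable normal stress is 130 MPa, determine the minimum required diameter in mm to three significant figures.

Required area A ≥ P/σ_allow = 206000/130 = 1585 mm².
For a solid circular section, d ≥ √(4A/π) = 44.92 mm.

44.9 mm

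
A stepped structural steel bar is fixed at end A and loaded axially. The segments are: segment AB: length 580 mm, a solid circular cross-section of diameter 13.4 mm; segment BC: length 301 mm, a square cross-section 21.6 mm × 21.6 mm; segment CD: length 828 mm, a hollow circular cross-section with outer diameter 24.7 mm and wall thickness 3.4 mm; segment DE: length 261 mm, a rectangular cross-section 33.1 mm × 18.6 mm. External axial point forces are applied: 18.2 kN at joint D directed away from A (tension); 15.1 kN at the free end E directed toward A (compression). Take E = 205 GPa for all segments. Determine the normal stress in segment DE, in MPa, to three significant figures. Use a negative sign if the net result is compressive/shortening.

Internal axial forces (sectioning from the free end, tension +): N_DE = -15.1 kN, N_CD = 3.1 kN, N_BC = 3.1 kN, N_AB = 3.1 kN.
A_DE = 615.7 mm².
σ_DE = N_DE/A_DE = -15100/615.7 = -24.53 MPa.

-24.5 MPa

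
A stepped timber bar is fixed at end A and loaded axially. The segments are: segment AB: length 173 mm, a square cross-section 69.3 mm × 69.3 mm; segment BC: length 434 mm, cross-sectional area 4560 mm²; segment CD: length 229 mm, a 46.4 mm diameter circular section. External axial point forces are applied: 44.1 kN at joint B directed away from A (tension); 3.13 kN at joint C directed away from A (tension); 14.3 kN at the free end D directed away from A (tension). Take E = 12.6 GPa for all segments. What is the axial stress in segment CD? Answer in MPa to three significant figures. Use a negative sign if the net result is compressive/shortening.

8.46 MPa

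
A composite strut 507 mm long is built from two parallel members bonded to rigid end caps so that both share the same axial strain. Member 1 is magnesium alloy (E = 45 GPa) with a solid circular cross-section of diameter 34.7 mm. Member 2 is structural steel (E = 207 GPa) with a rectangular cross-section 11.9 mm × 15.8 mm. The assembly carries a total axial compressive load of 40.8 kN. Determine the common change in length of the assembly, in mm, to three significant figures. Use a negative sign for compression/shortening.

A_1 = 945.7 mm².
A_2 = 188 mm².
Equal strain + equilibrium ⇒ each member carries load in proportion to AE: A₁E₁ = 42560000 N, A₂E₂ = 38920000 N, ΣAE = 81480000 N.
δ = PL/ΣAE = -40800·507/81480000 = -0.2539 mm.

-0.254 mm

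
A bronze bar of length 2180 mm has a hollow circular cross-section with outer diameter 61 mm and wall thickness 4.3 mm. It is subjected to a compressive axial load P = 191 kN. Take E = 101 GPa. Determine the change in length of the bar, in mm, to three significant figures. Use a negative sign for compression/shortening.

A = 766 mm².
δ_mech = NL/(AE) = -191000·2180/(766·101000) = -5.382 mm.

-5.38 mm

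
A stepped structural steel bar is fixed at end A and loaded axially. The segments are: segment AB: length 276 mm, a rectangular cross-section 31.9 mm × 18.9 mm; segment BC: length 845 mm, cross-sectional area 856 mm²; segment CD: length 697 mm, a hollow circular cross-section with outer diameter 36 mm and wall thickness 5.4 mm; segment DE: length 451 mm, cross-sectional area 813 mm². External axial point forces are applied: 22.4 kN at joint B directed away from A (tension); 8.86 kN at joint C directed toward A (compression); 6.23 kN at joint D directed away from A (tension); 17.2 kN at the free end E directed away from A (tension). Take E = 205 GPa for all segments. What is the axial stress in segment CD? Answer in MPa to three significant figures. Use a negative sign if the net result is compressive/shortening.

45.1 MPa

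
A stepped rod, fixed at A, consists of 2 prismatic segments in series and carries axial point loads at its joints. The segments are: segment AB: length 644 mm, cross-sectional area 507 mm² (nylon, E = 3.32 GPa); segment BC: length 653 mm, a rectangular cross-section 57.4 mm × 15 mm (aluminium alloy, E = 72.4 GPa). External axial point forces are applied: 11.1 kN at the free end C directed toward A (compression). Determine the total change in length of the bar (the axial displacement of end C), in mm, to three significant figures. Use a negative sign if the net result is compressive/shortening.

Internal axial forces (sectioning from the free end, tension +): N_BC = -11.1 kN, N_AB = -11.1 kN.
A_BC = 861 mm².
δ_AB = -11100·644/(507·3320) = -4.247 mm
δ_BC = -11100·653/(861·72400) = -0.1163 mm
δ = Σδ_i = -4.363 mm.

-4.36 mm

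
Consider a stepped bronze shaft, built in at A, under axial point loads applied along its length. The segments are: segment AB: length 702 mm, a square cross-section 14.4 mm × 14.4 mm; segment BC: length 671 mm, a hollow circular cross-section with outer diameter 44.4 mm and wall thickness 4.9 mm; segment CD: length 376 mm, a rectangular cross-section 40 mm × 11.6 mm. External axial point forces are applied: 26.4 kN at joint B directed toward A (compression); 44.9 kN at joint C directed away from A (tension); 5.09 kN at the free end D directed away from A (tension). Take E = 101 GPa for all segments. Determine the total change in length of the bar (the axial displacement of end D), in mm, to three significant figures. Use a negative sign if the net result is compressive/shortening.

Internal axial forces (sectioning from the free end, tension +): N_CD = 5.09 kN, N_BC = 49.99 kN, N_AB = 23.59 kN.
A_AB = 207.4 mm².
A_BC = 608.1 mm².
A_CD = 464 mm².
δ_AB = 23590·702/(207.4·101000) = 0.7907 mm
δ_BC = 49990·671/(608.1·101000) = 0.5462 mm
δ_CD = 5090·376/(464·101000) = 0.04084 mm
δ = Σδ_i = 1.378 mm.

1.38 mm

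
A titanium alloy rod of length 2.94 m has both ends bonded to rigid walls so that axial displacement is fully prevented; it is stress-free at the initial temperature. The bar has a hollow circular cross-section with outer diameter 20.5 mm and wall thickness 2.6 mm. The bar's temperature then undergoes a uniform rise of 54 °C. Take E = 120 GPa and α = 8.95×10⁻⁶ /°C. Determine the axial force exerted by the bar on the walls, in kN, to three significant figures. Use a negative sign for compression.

Free thermal expansion αLΔT = 8.95e-6 · 2940 · 54 = 1.421 mm.
The walls impose strain ε = −(1.421)/2940 = -4.8330e-04; σ = Eε = 120000 · -4.8330e-04 = -58 MPa.
Wall reaction R = σ·A = -58·146.2 = -8480 N = -8.48 kN.

-8.48 kN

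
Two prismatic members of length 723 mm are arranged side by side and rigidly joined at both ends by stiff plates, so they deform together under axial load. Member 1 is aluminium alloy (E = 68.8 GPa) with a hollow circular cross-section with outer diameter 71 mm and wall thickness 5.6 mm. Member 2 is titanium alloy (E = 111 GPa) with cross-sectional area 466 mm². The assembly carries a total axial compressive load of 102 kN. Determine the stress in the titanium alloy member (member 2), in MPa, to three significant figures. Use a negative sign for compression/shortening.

A_1 = 1151 mm².
Equal strain + equilibrium ⇒ each member carries load in proportion to AE: A₁E₁ = 79160000 N, A₂E₂ = 51730000 N, ΣAE = 130900000 N.
σ₂ = P·E₂/ΣAE = -102000·111000/130900000 = -86.5 MPa.

-86.5 MPa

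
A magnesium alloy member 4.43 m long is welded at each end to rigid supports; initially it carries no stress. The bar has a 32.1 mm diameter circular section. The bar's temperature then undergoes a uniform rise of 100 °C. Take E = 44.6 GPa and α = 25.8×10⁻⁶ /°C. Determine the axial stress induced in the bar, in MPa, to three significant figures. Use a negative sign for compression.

-115 MPa

Free thermal expansion αLΔT = 25.8e-6 · 4430 · 100 = 11.43 mm.
The walls impose strain ε = −(11.43)/4430 = -2.5800e-03; σ = Eε = 44600 · -2.5800e-03 = -115.1 MPa.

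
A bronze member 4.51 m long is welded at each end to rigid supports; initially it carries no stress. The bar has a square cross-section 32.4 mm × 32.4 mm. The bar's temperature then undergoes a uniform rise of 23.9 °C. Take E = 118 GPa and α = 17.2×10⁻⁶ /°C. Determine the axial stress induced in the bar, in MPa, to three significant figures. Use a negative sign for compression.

Free thermal expansion αLΔT = 17.2e-6 · 4510 · 23.9 = 1.854 mm.
The walls impose strain ε = −(1.854)/4510 = -4.1108e-04; σ = Eε = 118000 · -4.1108e-04 = -48.51 MPa.

-48.5 MPa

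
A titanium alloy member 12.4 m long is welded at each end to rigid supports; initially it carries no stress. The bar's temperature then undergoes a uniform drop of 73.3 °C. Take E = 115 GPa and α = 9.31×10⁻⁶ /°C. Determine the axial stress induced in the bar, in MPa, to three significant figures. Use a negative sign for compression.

78.5 MPa

Free thermal expansion αLΔT = 9.31e-6 · 12400 · -73.3 = -8.462 mm.
The walls impose strain ε = −(-8.462)/12400 = 6.8242e-04; σ = Eε = 115000 · 6.8242e-04 = 78.48 MPa.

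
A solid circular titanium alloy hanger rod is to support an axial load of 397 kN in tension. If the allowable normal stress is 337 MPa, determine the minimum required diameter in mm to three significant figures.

38.7 mm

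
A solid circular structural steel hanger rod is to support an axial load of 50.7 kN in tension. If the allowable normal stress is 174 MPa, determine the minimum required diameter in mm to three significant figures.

Required area A ≥ P/σ_allow = 50700/174 = 291.4 mm².
For a solid circular section, d ≥ √(4A/π) = 19.26 mm.

19.3 mm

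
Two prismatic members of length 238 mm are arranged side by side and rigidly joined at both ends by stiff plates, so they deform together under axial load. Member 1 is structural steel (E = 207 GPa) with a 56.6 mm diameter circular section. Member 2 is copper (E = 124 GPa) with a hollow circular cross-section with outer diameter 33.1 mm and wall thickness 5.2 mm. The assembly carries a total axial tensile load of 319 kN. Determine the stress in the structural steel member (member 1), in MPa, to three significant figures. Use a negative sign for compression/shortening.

A_1 = 2516 mm².
A_2 = 455.8 mm².
Equal strain + equilibrium ⇒ each member carries load in proportion to AE: A₁E₁ = 520800000 N, A₂E₂ = 56520000 N, ΣAE = 577300000 N.
σ₁ = P·E₁/ΣAE = 319000·207000/577300000 = 114.4 MPa.

114 MPa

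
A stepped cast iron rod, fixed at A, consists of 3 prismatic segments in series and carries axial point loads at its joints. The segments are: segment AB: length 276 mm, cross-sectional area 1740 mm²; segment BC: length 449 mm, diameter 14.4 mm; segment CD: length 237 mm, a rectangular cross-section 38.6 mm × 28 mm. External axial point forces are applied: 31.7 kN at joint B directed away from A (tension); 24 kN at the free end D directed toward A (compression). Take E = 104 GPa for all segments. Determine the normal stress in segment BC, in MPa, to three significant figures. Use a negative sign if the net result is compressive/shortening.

Internal axial forces (sectioning from the free end, tension +): N_CD = -24 kN, N_BC = -24 kN, N_AB = 7.7 kN.
A_BC = 162.9 mm².
σ_BC = N_BC/A_BC = -24000/162.9 = -147.4 MPa.

-147 MPa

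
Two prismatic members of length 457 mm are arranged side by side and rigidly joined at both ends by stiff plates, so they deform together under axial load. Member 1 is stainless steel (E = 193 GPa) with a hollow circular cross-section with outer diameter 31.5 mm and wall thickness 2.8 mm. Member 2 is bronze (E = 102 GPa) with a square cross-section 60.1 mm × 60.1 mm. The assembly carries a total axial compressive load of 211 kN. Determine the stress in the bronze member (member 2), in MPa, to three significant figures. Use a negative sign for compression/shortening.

A_1 = 252.5 mm².
A_2 = 3612 mm².
Equal strain + equilibrium ⇒ each member carries load in proportion to AE: A₁E₁ = 48720000 N, A₂E₂ = 368400000 N, ΣAE = 417100000 N.
σ₂ = P·E₂/ΣAE = -211000·102000/417100000 = -51.59 MPa.

-51.6 MPa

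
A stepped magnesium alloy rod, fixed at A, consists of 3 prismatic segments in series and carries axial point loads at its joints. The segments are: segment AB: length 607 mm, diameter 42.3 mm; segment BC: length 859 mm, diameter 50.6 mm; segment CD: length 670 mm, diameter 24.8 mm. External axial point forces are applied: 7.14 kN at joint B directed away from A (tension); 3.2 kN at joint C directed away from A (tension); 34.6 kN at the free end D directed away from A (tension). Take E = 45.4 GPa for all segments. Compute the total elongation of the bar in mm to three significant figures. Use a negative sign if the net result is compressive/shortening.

1.84 mm

Internal axial forces (sectioning from the free end, tension +): N_CD = 34.6 kN, N_BC = 37.8 kN, N_AB = 44.94 kN.
A_AB = 1405 mm².
A_BC = 2011 mm².
A_CD = 483.1 mm².
δ_AB = 44940·607/(1405·45400) = 0.4276 mm
δ_BC = 37800·859/(2011·45400) = 0.3557 mm
δ_CD = 34600·670/(483.1·45400) = 1.057 mm
δ = Σδ_i = 1.84 mm.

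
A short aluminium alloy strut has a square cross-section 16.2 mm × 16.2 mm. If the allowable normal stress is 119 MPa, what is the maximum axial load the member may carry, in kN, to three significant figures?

31.2 kN

A = 262.4 mm².
P_max = σ_allow · A = 119 · 262.4 = 31230 N = 31.23 kN.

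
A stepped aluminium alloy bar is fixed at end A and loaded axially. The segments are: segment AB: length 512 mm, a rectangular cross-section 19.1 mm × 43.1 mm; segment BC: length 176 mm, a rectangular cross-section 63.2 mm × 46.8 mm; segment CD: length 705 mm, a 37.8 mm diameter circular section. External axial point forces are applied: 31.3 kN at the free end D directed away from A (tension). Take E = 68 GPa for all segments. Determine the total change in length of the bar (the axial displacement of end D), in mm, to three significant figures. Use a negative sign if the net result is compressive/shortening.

Internal axial forces (sectioning from the free end, tension +): N_CD = 31.3 kN, N_BC = 31.3 kN, N_AB = 31.3 kN.
A_AB = 823.2 mm².
A_BC = 2958 mm².
A_CD = 1122 mm².
δ_AB = 31300·512/(823.2·68000) = 0.2863 mm
δ_BC = 31300·176/(2958·68000) = 0.02739 mm
δ_CD = 31300·705/(1122·68000) = 0.2892 mm
δ = Σδ_i = 0.6028 mm.

0.603 mm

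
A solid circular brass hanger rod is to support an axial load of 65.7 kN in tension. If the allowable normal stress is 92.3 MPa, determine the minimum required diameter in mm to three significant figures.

30.1 mm

Required area A ≥ P/σ_allow = 65700/92.3 = 711.8 mm².
For a solid circular section, d ≥ √(4A/π) = 30.1 mm.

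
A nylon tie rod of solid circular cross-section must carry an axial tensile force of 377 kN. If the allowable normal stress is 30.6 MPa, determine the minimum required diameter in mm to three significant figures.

Required area A ≥ P/σ_allow = 377000/30.6 = 12320 mm².
For a solid circular section, d ≥ √(4A/π) = 125.2 mm.

125 mm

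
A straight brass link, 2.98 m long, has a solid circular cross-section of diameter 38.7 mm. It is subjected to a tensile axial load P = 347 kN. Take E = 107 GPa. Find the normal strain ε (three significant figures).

0.00276

A = 1176 mm².
σ = N/A = 295 MPa; ε = σ/E = 295/107000 = 2.757e-03.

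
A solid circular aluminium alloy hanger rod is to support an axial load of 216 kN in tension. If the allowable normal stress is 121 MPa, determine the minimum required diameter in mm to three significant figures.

Required area A ≥ P/σ_allow = 216000/121 = 1785 mm².
For a solid circular section, d ≥ √(4A/π) = 47.67 mm.

47.7 mm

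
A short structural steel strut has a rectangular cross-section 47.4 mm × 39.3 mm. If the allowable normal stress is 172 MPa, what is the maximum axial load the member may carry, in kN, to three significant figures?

A = 1863 mm².
P_max = σ_allow · A = 172 · 1863 = 320400 N = 320.4 kN.

320 kN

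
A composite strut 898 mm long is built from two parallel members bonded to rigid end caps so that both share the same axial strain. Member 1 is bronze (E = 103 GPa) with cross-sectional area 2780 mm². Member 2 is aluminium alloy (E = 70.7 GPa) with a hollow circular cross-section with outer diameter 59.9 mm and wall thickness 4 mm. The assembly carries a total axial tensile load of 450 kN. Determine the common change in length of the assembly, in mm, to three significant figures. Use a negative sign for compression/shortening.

A_2 = 702.5 mm².
Equal strain + equilibrium ⇒ each member carries load in proportion to AE: A₁E₁ = 286300000 N, A₂E₂ = 49660000 N, ΣAE = 336000000 N.
δ = PL/ΣAE = 450000·898/336000000 = 1.203 mm.

1.20 mm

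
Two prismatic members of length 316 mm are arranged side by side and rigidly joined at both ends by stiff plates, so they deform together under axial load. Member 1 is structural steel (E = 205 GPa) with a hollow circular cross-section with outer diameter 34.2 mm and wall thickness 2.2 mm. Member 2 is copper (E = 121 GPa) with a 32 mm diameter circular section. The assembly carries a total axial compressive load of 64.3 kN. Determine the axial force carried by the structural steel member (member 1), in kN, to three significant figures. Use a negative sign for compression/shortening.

-20.4 kN

A_1 = 221.2 mm².
A_2 = 804.2 mm².
Equal strain + equilibrium ⇒ each member carries load in proportion to AE: A₁E₁ = 45340000 N, A₂E₂ = 97310000 N, ΣAE = 142700000 N.
F₁ = P·A₁E₁/ΣAE = -64300·45340000/142700000 = -20440 N.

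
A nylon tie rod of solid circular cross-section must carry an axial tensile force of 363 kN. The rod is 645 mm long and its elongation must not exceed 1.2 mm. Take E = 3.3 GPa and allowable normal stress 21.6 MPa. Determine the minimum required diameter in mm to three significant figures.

274 mm

Required area A ≥ P/σ_allow = 363000/21.6 = 16810 mm².
For a solid circular section, d ≥ √(4A/π) = 146.3 mm.
Elongation limit: A ≥ PL/(Eδ_allow) = 363000·645/(3300·1.2) = 59120 mm² ⇒ d ≥ 274.4 mm.
The elongation limit governs.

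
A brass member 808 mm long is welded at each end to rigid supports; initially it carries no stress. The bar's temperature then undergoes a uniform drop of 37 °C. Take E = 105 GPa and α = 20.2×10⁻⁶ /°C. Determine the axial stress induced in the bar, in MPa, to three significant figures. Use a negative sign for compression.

78.5 MPa

Free thermal expansion αLΔT = 20.2e-6 · 808 · -37 = -0.6039 mm.
The walls impose strain ε = −(-0.6039)/808 = 7.4740e-04; σ = Eε = 105000 · 7.4740e-04 = 78.48 MPa.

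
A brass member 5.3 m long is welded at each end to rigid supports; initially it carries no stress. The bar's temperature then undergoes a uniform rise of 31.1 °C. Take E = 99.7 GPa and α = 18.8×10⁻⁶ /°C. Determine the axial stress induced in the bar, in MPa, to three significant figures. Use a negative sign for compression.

Free thermal expansion αLΔT = 18.8e-6 · 5300 · 31.1 = 3.099 mm.
The walls impose strain ε = −(3.099)/5300 = -5.8468e-04; σ = Eε = 99700 · -5.8468e-04 = -58.29 MPa.

-58.3 MPa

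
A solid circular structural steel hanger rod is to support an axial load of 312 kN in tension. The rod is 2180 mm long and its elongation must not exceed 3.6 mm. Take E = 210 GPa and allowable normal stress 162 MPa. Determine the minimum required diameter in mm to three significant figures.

49.5 mm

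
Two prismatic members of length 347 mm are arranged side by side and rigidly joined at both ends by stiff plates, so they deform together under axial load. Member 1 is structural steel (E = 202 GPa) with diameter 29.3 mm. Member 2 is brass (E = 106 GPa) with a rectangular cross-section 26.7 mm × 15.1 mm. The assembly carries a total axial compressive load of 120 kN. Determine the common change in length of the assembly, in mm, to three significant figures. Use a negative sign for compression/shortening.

-0.233 mm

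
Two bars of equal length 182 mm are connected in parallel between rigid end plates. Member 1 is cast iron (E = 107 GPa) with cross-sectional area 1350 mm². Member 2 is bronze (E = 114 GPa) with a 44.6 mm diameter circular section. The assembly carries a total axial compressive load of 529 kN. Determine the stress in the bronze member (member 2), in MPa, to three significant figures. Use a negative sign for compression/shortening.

-187 MPa

A_2 = 1562 mm².
Equal strain + equilibrium ⇒ each member carries load in proportion to AE: A₁E₁ = 144400000 N, A₂E₂ = 178100000 N, ΣAE = 322600000 N.
σ₂ = P·E₂/ΣAE = -529000·114000/322600000 = -187 MPa.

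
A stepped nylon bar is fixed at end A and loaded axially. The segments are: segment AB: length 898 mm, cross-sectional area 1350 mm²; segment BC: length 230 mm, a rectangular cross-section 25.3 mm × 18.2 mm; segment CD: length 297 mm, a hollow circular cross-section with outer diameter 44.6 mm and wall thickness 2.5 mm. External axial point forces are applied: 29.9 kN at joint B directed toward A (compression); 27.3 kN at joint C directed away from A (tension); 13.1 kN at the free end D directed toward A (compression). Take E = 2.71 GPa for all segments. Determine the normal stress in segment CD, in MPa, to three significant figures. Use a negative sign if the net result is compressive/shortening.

-39.6 MPa

Internal axial forces (sectioning from the free end, tension +): N_CD = -13.1 kN, N_BC = 14.2 kN, N_AB = -15.7 kN.
A_CD = 330.7 mm².
σ_CD = N_CD/A_CD = -13100/330.7 = -39.62 MPa.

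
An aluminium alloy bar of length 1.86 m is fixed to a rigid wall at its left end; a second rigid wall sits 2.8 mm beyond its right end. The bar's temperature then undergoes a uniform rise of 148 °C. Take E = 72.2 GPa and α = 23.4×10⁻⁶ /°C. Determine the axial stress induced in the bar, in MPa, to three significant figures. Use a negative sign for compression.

-141 MPa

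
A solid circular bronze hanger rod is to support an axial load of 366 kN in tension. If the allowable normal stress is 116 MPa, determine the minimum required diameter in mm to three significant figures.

Required area A ≥ P/σ_allow = 366000/116 = 3155 mm².
For a solid circular section, d ≥ √(4A/π) = 63.38 mm.

63.4 mm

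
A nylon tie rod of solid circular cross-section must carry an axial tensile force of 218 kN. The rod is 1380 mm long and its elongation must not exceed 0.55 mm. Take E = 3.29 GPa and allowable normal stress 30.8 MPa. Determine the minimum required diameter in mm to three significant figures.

460 mm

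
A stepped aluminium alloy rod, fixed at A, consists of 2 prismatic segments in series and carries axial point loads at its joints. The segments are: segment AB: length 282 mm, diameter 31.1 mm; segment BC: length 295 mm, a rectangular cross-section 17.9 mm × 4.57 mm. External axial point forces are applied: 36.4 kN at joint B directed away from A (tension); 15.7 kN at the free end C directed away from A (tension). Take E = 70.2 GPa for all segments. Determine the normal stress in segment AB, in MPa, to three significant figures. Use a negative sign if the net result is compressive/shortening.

Internal axial forces (sectioning from the free end, tension +): N_BC = 15.7 kN, N_AB = 52.1 kN.
A_AB = 759.6 mm².
σ_AB = N_AB/A_AB = 52100/759.6 = 68.58 MPa.

68.6 MPa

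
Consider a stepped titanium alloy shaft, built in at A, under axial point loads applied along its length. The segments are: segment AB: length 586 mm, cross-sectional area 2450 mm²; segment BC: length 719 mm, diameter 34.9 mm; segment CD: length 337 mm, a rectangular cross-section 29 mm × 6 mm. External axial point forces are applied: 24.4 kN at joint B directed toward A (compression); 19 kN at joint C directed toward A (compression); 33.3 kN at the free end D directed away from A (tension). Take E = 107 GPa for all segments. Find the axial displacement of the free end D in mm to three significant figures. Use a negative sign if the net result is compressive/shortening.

0.681 mm

Internal axial forces (sectioning from the free end, tension +): N_CD = 33.3 kN, N_BC = 14.3 kN, N_AB = -10.1 kN.
A_BC = 956.6 mm².
A_CD = 174 mm².
δ_AB = -10100·586/(2450·107000) = -0.02258 mm
δ_BC = 14300·719/(956.6·107000) = 0.1004 mm
δ_CD = 33300·337/(174·107000) = 0.6028 mm
δ = Σδ_i = 0.6806 mm.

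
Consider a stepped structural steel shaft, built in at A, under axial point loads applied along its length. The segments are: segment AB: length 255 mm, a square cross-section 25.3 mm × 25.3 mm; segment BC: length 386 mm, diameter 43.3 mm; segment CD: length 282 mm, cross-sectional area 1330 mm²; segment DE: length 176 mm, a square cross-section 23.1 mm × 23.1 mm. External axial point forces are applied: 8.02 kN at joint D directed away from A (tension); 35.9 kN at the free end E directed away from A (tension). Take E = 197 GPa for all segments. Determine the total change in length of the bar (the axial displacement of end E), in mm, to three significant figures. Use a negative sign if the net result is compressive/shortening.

Internal axial forces (sectioning from the free end, tension +): N_DE = 35.9 kN, N_CD = 43.92 kN, N_BC = 43.92 kN, N_AB = 43.92 kN.
A_AB = 640.1 mm².
A_BC = 1473 mm².
A_DE = 533.6 mm².
δ_AB = 43920·255/(640.1·197000) = 0.08882 mm
δ_BC = 43920·386/(1473·197000) = 0.05844 mm
δ_CD = 43920·282/(1330·197000) = 0.04727 mm
δ_DE = 35900·176/(533.6·197000) = 0.06011 mm
δ = Σδ_i = 0.2546 mm.

0.255 mm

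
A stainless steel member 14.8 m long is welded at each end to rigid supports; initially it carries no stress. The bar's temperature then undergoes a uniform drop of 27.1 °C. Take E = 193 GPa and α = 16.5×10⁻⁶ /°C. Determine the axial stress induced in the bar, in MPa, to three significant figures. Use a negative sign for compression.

86.3 MPa

Free thermal expansion αLΔT = 16.5e-6 · 14800 · -27.1 = -6.618 mm.
The walls impose strain ε = −(-6.618)/14800 = 4.4715e-04; σ = Eε = 193000 · 4.4715e-04 = 86.3 MPa.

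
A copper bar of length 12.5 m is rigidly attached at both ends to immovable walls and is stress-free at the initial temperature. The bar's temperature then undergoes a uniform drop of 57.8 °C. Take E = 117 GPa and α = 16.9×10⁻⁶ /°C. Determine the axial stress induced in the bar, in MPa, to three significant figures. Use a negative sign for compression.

Free thermal expansion αLΔT = 16.9e-6 · 12500 · -57.8 = -12.21 mm.
The walls impose strain ε = −(-12.21)/12500 = 9.7682e-04; σ = Eε = 117000 · 9.7682e-04 = 114.3 MPa.

114 MPa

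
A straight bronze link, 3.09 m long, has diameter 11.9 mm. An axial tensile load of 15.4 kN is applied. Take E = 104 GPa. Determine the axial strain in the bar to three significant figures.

0.00133

A = 111.2 mm².
σ = N/A = 138.5 MPa; ε = σ/E = 138.5/104000 = 1.331e-03.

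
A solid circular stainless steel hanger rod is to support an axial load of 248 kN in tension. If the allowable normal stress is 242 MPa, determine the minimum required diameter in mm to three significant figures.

Required area A ≥ P/σ_allow = 248000/242 = 1025 mm².
For a solid circular section, d ≥ √(4A/π) = 36.12 mm.

36.1 mm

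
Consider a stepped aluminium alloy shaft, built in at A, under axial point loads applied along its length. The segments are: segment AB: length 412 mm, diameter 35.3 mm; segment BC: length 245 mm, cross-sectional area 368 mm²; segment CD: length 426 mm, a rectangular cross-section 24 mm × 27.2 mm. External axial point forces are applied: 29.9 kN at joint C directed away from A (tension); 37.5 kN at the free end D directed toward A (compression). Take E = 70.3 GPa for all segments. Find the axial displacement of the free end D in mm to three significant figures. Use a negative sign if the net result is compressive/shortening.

Internal axial forces (sectioning from the free end, tension +): N_CD = -37.5 kN, N_BC = -7.6 kN, N_AB = -7.6 kN.
A_AB = 978.7 mm².
A_CD = 652.8 mm².
δ_AB = -7600·412/(978.7·70300) = -0.04551 mm
δ_BC = -7600·245/(368·70300) = -0.07197 mm
δ_CD = -37500·426/(652.8·70300) = -0.3481 mm
δ = Σδ_i = -0.4656 mm.

-0.466 mm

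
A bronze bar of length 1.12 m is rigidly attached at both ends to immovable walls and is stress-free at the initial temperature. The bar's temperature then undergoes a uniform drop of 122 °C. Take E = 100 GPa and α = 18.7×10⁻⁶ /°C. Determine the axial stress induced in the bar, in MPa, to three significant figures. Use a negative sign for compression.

228 MPa

Free thermal expansion αLΔT = 18.7e-6 · 1120 · -122 = -2.555 mm.
The walls impose strain ε = −(-2.555)/1120 = 2.2814e-03; σ = Eε = 100000 · 2.2814e-03 = 228.1 MPa.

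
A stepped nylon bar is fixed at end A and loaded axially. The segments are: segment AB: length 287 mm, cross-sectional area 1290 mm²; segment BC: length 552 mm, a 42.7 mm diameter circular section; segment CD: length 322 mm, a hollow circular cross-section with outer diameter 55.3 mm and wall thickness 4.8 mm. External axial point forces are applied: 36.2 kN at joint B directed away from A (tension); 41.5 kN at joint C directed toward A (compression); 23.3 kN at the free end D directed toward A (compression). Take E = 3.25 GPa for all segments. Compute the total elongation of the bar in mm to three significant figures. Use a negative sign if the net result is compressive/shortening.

-12.7 mm

Internal axial forces (sectioning from the free end, tension +): N_CD = -23.3 kN, N_BC = -64.8 kN, N_AB = -28.6 kN.
A_BC = 1432 mm².
A_CD = 761.5 mm².
δ_AB = -28600·287/(1290·3250) = -1.958 mm
δ_BC = -64800·552/(1432·3250) = -7.686 mm
δ_CD = -23300·322/(761.5·3250) = -3.031 mm
δ = Σδ_i = -12.67 mm.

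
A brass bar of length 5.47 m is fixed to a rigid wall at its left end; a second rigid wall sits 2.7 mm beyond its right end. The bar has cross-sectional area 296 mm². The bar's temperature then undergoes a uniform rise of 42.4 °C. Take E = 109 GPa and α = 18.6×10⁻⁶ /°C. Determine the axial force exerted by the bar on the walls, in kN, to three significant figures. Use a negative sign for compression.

Free thermal expansion αLΔT = 18.6e-6 · 5470 · 42.4 = 4.314 mm.
The walls engage after the gap closes; constrained expansion = 4.314 − 2.7 = 1.614 mm.
The walls impose strain ε = −(1.614)/5470 = -2.9504e-04; σ = Eε = 109000 · -2.9504e-04 = -32.16 MPa.
Wall reaction R = σ·A = -32.16·296 = -9519 N = -9.519 kN.

-9.52 kN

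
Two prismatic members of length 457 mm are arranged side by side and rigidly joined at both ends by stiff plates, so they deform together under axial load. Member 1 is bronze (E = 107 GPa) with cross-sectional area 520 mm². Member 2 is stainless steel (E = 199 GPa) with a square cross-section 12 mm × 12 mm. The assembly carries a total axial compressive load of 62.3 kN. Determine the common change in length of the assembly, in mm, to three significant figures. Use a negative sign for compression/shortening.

-0.338 mm

A_2 = 144 mm².
Equal strain + equilibrium ⇒ each member carries load in proportion to AE: A₁E₁ = 55640000 N, A₂E₂ = 28660000 N, ΣAE = 84300000 N.
δ = PL/ΣAE = -62300·457/84300000 = -0.3378 mm.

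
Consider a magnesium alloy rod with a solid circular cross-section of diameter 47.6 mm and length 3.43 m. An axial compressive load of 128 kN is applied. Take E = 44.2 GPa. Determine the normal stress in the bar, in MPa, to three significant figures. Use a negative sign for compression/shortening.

-71.9 MPa

A = 1780 mm².
σ = N/A = -128000/1780 = -71.93 MPa.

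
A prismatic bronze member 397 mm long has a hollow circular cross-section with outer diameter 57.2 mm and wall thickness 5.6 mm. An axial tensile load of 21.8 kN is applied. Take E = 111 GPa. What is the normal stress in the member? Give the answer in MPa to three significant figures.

A = 907.8 mm².
σ = N/A = 21800/907.8 = 24.01 MPa.

24.0 MPa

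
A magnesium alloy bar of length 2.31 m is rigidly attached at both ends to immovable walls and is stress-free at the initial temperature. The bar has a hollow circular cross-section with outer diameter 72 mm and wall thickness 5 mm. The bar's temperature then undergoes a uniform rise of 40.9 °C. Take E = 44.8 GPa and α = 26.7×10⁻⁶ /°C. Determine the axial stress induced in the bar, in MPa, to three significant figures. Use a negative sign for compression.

-48.9 MPa

Free thermal expansion αLΔT = 26.7e-6 · 2310 · 40.9 = 2.523 mm.
The walls impose strain ε = −(2.523)/2310 = -1.0920e-03; σ = Eε = 44800 · -1.0920e-03 = -48.92 MPa.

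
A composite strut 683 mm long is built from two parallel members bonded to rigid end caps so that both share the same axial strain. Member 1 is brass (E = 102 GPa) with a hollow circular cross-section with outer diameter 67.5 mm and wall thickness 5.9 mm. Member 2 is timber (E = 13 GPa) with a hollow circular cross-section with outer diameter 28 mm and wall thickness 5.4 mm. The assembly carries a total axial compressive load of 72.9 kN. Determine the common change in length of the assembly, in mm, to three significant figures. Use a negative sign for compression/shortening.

-0.410 mm

A_1 = 1142 mm².
A_2 = 383.4 mm².
Equal strain + equilibrium ⇒ each member carries load in proportion to AE: A₁E₁ = 116500000 N, A₂E₂ = 4984000 N, ΣAE = 121400000 N.
δ = PL/ΣAE = -72900·683/121400000 = -0.41 mm.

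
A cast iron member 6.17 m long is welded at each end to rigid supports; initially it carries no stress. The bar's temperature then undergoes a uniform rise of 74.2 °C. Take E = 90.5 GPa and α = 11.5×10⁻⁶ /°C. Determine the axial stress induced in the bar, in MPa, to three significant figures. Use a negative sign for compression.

-77.2 MPa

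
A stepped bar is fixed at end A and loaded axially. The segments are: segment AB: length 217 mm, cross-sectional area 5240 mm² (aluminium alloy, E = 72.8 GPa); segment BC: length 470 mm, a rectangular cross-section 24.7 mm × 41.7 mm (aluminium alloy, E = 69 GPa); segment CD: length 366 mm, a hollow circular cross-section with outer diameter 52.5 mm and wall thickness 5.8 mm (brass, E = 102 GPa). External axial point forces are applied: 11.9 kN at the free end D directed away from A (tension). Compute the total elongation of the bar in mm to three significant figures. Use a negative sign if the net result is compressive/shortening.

0.136 mm

Internal axial forces (sectioning from the free end, tension +): N_CD = 11.9 kN, N_BC = 11.9 kN, N_AB = 11.9 kN.
A_BC = 1030 mm².
A_CD = 850.9 mm².
δ_AB = 11900·217/(5240·72800) = 0.006769 mm
δ_BC = 11900·470/(1030·69000) = 0.0787 mm
δ_CD = 11900·366/(850.9·102000) = 0.05018 mm
δ = Σδ_i = 0.1356 mm.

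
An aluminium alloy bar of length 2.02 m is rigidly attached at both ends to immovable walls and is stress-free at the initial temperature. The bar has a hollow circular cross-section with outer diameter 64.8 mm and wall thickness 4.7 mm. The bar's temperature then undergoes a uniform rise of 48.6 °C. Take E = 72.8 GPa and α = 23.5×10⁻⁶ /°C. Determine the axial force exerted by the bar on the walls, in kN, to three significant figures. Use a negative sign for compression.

Free thermal expansion αLΔT = 23.5e-6 · 2020 · 48.6 = 2.307 mm.
The walls impose strain ε = −(2.307)/2020 = -1.1421e-03; σ = Eε = 72800 · -1.1421e-03 = -83.14 MPa.
Wall reaction R = σ·A = -83.14·887.4 = -73780 N = -73.78 kN.

-73.8 kN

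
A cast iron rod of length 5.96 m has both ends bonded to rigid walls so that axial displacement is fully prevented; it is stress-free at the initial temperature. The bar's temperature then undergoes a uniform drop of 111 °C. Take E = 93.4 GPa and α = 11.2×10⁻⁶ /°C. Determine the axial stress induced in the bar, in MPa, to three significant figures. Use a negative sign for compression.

Free thermal expansion αLΔT = 11.2e-6 · 5960 · -111 = -7.409 mm.
The walls impose strain ε = −(-7.409)/5960 = 1.2432e-03; σ = Eε = 93400 · 1.2432e-03 = 116.1 MPa.

116 MPa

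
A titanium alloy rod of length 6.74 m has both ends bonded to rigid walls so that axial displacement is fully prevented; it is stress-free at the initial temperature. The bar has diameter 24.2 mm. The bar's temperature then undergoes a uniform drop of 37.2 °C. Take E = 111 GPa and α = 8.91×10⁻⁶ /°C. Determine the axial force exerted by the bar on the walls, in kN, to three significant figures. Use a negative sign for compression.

16.9 kN

Free thermal expansion αLΔT = 8.91e-6 · 6740 · -37.2 = -2.234 mm.
The walls impose strain ε = −(-2.234)/6740 = 3.3145e-04; σ = Eε = 111000 · 3.3145e-04 = 36.79 MPa.
Wall reaction R = σ·A = 36.79·460 = 16920 N = 16.92 kN.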